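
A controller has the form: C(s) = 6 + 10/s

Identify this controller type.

This is a Proportional-Integral (PI) controller.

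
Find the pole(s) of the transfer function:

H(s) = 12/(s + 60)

Pole is where denominator = 0: s + 60 = 0, so s = -60.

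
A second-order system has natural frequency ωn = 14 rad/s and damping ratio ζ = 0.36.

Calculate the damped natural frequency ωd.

ωd = ωn√(1 - ζ²) = 14√(1 - 0.36²) = 13.06 rad/s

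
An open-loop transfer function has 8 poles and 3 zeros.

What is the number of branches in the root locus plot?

Root locus has n branches where n = number of poles = 8.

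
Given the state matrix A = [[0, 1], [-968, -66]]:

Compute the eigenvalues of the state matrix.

det(A - λI) = λ² - (-66)λ + 968 = (λ - (-44))(λ - (-22)). Eigenvalues: -44, -22.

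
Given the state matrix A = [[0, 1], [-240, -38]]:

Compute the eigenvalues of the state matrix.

det(A - λI) = λ² - (-38)λ + 240 = (λ - (-8))(λ - (-30)). Eigenvalues: -8, -30.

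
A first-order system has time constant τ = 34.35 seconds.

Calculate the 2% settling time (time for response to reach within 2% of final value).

For first-order system, 2% settling time ≈ 4τ = 4 × 34.35 = 137.4 s.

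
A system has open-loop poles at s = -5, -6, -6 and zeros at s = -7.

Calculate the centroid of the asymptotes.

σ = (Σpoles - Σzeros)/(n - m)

σ = (Σpoles - Σzeros)/(n - m) = (-17 - (-7))/(3 - 1) = -10/2 = -5.0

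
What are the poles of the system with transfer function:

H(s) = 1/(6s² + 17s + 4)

Discriminant = 17² - 4×6×4 = 289 - 96 = 193 > 0, so two distinct real poles. Using quadratic formula: s = (-17 ± √193)/(2×6) = (-17 ± √193)/12, with √193 ≈ 13.8924. s₁ ≈ -0.2590, s₂ ≈ -2.5744. Poles: s₁ = -0.2590, s₂ = -2.5744.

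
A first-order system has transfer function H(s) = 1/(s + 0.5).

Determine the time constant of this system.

For H(s) = 1/(s + 1/τ), the pole is at -1/τ = -0.5, so τ = 1/0.5 = 2 s.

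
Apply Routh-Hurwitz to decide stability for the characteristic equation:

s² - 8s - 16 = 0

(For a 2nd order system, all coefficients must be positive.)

Coefficients: 1, -8, -16. b=-8, c=-16 not positive, so system is unstable.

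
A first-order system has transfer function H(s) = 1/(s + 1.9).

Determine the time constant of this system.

For H(s) = 1/(s + 1/τ), the pole is at -1/τ = -1.9, so τ = 1/1.9 = 0.5263 s.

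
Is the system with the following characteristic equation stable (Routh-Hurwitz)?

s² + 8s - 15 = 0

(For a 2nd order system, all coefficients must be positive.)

Coefficients: 1, 8, -15. c=-15 not positive, so system is unstable.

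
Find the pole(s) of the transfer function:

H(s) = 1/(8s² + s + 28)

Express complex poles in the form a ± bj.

Discriminant = 1² - 4×8×28 = 1 - 896 = -895 < 0, so the poles are a complex conjugate pair s = (-1 ± j√895)/(2×8). Real part = -1/(2×8) = -1/16 = -0.0625; imaginary part = ±√895/(2×8) ≈ 1.8698. Poles: s = -0.0625 ± 1.8698j.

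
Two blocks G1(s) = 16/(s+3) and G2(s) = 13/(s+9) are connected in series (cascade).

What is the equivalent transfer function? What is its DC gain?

Series: multiply transfer functions. G_eq = 16/(s+3) × 13/(s+9) = 208/((s+3)(s+9)). DC gain = 208/(3×9) = 7.7037.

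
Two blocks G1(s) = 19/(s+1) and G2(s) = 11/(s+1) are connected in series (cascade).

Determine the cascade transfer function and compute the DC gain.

Series: multiply transfer functions. G_eq = 19/(s+1) × 11/(s+1) = 209/((s+1)(s+1)). DC gain = 209/(1×1) = 209.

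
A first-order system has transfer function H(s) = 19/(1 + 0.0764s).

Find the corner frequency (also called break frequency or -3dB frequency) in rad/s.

Corner frequency = 1/τ = 1/0.0764 = 13.089 rad/s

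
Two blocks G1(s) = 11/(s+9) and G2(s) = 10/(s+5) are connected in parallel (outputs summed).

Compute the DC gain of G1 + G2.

Parallel: G_eq = G1 + G2. DC gain = G1(0) + G2(0) = 11/9 + 10/5 = 1.2222 + 2 = 3.2222.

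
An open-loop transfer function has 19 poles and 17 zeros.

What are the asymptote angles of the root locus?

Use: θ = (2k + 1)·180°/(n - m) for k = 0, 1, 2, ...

n - m = 19 - 17 = 2. Angles: θk = (2k + 1)·180°/2 = 90°, 270°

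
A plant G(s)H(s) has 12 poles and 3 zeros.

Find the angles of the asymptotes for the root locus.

n - m = 12 - 3 = 9. Angles: θk = (2k + 1)·180°/9 = 20°, 60°, 100°, 140°, 180°, 220°, 260°, 300°, 340°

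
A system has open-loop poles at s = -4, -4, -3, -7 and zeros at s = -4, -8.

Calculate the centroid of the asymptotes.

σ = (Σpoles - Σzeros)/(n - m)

σ = (Σpoles - Σzeros)/(n - m) = (-18 - (-12))/(4 - 2) = -6/2 = -3.0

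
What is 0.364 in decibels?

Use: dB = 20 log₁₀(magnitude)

dB = 20 log₁₀(0.364) = -8.8 dB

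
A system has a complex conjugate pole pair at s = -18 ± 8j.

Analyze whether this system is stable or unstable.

Real part of poles is -18 (< 0, left half-plane). Stable.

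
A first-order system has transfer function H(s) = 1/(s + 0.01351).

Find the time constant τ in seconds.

For H(s) = 1/(s + 1/τ), the pole is at -1/τ = -0.01351, so τ = 1/0.01351 = 74.02 s.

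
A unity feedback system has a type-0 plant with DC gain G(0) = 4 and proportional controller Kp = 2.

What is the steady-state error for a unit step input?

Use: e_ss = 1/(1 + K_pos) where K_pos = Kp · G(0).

K_pos = Kp · G(0) = 2 × 4 = 8. e_ss = 1/(1 + 8) = 0.1111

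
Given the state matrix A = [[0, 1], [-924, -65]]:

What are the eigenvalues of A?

det(A - λI) = λ² - (-65)λ + 924 = (λ - (-44))(λ - (-21)). Eigenvalues: -44, -21.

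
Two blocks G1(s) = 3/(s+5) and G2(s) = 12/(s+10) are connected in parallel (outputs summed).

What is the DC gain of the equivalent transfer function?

Parallel: G_eq = G1 + G2. DC gain = G1(0) + G2(0) = 3/5 + 12/10 = 0.6 + 1.2 = 1.8.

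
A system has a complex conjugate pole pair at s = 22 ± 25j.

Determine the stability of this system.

Real part of poles is 22 (> 0, right half-plane). Unstable.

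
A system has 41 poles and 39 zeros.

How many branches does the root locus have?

Root locus has n branches where n = number of poles = 41.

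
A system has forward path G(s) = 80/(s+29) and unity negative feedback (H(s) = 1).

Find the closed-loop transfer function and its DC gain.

T(s) = G/(1+GH) = [80/(s+29)] / [1 + 80/(s+29)] = 80/(s+29+80) = 80/(s+109). DC gain = 80/109 = 0.7339.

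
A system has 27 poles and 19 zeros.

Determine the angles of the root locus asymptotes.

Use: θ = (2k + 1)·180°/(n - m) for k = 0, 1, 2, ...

n - m = 27 - 19 = 8. Angles: θk = (2k + 1)·180°/8 = 22.5°, 67.5°, 112.5°, 157.5°, 202.5°, 247.5°, 292.5°, 337.5°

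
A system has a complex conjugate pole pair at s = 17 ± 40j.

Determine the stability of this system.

Real part of poles is 17 (> 0, right half-plane). Unstable.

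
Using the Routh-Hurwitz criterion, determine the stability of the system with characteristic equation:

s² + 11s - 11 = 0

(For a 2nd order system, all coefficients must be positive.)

Coefficients: 1, 11, -11. c=-11 not positive, so system is unstable.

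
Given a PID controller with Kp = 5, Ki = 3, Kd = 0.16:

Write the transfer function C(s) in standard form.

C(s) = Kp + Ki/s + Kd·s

Substituting values: C(s) = 5 + 3/s + 0.16s = (0.16s² + 5s + 3)/s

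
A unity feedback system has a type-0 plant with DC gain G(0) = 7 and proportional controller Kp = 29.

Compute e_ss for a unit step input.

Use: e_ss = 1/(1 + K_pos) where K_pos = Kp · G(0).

K_pos = Kp · G(0) = 29 × 7 = 203. e_ss = 1/(1 + 203) = 0.0049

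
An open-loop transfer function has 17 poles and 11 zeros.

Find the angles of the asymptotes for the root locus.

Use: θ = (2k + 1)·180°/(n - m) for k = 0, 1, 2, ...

n - m = 17 - 11 = 6. Angles: θk = (2k + 1)·180°/6 = 30°, 90°, 150°, 210°, 270°, 330°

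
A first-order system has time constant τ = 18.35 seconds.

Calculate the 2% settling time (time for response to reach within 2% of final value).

For first-order system, 2% settling time ≈ 4τ = 4 × 18.35 = 73.4 s.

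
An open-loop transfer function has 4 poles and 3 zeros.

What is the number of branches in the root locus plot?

Root locus has n branches where n = number of poles = 4.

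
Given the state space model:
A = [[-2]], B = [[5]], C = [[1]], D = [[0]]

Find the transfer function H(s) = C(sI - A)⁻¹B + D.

(sI - A)⁻¹ = 1/(s + 2). H(s) = 1 × 5/(s + 2) + 0 = 5/(s + 2).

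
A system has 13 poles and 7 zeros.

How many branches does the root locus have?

Root locus has n branches where n = number of poles = 13.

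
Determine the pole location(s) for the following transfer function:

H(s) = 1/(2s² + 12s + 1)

Discriminant = 12² - 4×2×1 = 144 - 8 = 136 > 0, so two distinct real poles. Using quadratic formula: s = (-12 ± √136)/(2×2) = (-12 ± √136)/4, with √136 ≈ 11.6619. s₁ ≈ -0.0845, s₂ ≈ -5.9155. Poles: s₁ = -0.0845, s₂ = -5.9155.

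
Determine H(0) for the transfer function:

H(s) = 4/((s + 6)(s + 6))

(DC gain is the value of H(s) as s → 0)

DC gain = H(0) = 4/(6 × 6) = 4/36 = 0.1111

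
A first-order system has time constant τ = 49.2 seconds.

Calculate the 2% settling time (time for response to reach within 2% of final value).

For first-order system, 2% settling time ≈ 4τ = 4 × 49.2 = 196.8 s.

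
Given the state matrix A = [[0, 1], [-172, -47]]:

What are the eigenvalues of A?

det(A - λI) = λ² - (-47)λ + 172 = (λ - (-4))(λ - (-43)). Eigenvalues: -4, -43.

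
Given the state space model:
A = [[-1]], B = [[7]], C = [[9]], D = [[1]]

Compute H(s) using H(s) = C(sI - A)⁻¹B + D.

(sI - A)⁻¹ = 1/(s + 1). H(s) = 9×7/(s + 1) + 1 = (s + 64)/(s + 1).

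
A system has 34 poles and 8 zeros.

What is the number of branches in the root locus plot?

Root locus has n branches where n = number of poles = 34.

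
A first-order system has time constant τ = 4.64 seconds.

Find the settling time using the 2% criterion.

For first-order system, 2% settling time ≈ 4τ = 4 × 4.64 = 18.56 s.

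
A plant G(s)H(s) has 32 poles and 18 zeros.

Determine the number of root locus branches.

Root locus has n branches where n = number of poles = 32.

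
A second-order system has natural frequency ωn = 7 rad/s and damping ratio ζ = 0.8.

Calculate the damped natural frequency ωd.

ωd = ωn√(1 - ζ²) = 7√(1 - 0.8²) = 4.2 rad/s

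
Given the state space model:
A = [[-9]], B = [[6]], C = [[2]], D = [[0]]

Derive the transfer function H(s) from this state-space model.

(sI - A)⁻¹ = 1/(s + 9). H(s) = 2 × 6/(s + 9) + 0 = 12/(s + 9).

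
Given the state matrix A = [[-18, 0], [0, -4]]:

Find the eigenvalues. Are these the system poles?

For diagonal matrix, eigenvalues are diagonal entries: λ₁ = -18, λ₂ = -4. Eigenvalues of A = system poles.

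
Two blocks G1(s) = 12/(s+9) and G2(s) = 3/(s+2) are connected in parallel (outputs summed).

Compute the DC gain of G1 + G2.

Parallel: G_eq = G1 + G2. DC gain = G1(0) + G2(0) = 12/9 + 3/2 = 1.3333 + 1.5 = 2.8333.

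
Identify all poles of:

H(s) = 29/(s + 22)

Pole is where denominator = 0: s + 22 = 0, so s = -22.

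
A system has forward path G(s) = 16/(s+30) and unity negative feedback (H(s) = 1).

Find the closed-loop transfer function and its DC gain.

T(s) = G/(1+GH) = [16/(s+30)] / [1 + 16/(s+30)] = 16/(s+30+16) = 16/(s+46). DC gain = 16/46 = 0.3478.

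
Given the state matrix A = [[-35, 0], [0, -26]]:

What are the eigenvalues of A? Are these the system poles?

For diagonal matrix, eigenvalues are diagonal entries: λ₁ = -35, λ₂ = -26. Eigenvalues of A = system poles.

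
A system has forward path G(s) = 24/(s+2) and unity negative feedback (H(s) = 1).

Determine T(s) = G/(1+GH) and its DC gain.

T(s) = G/(1+GH) = [24/(s+2)] / [1 + 24/(s+2)] = 24/(s+2+24) = 24/(s+26). DC gain = 24/26 = 0.9231.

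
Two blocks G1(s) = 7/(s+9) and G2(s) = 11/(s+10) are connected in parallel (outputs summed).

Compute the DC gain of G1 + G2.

Parallel: G_eq = G1 + G2. DC gain = G1(0) + G2(0) = 7/9 + 11/10 = 0.7778 + 1.1 = 1.8778.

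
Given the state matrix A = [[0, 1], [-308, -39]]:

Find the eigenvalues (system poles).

det(A - λI) = λ² - (-39)λ + 308 = (λ - (-28))(λ - (-11)). Eigenvalues: -28, -11.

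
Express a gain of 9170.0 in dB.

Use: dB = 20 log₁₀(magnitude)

dB = 20 log₁₀(9170.0) = 79.2 dB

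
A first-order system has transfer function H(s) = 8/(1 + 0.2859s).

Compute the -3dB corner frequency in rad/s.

Corner frequency = 1/τ = 1/0.2859 = 3.498 rad/s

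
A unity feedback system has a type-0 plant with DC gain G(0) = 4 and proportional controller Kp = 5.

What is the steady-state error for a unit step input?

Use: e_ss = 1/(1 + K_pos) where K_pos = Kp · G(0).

K_pos = Kp · G(0) = 5 × 4 = 20. e_ss = 1/(1 + 20) = 0.0476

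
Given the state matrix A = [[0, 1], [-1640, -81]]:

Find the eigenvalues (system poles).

det(A - λI) = λ² - (-81)λ + 1640 = (λ - (-41))(λ - (-40)). Eigenvalues: -41, -40.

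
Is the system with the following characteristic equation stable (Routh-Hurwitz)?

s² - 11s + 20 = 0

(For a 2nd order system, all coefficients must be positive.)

Coefficients: 1, -11, 20. b=-11 not positive, so system is unstable.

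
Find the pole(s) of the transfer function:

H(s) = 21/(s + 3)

Pole is where denominator = 0: s + 3 = 0, so s = -3.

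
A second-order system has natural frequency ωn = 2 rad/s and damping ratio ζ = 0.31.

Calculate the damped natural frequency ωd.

ωd = ωn√(1 - ζ²) = 2√(1 - 0.31²) = 1.9 rad/s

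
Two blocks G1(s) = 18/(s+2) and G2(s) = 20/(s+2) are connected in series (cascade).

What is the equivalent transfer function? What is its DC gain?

Series: multiply transfer functions. G_eq = 18/(s+2) × 20/(s+2) = 360/((s+2)(s+2)). DC gain = 360/(2×2) = 90.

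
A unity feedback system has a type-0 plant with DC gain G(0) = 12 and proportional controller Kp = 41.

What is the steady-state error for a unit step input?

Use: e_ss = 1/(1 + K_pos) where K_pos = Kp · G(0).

K_pos = Kp · G(0) = 41 × 12 = 492. e_ss = 1/(1 + 492) = 0.0020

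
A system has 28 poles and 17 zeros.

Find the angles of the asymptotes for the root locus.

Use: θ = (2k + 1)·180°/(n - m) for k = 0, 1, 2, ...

n - m = 28 - 17 = 11. Angles: θk = (2k + 1)·180°/11 = 16.36°, 49.09°, 81.82°, 114.55°, 147.27°, 180°, 212.73°, 245.45°, 278.18°, 310.91°, 343.64°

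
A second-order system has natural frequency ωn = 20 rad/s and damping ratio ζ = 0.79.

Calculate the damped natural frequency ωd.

ωd = ωn√(1 - ζ²) = 20√(1 - 0.79²) = 12.26 rad/s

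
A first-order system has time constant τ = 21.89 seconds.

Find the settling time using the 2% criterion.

For first-order system, 2% settling time ≈ 4τ = 4 × 21.89 = 87.56 s.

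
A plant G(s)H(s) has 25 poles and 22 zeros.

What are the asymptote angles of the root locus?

n - m = 25 - 22 = 3. Angles: θk = (2k + 1)·180°/3 = 60°, 180°, 300°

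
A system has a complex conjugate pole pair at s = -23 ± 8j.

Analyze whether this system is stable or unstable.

Real part of poles is -23 (< 0, left half-plane). Stable.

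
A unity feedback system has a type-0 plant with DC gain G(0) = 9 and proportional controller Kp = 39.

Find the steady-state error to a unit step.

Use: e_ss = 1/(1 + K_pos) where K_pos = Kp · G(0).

K_pos = Kp · G(0) = 39 × 9 = 351. e_ss = 1/(1 + 351) = 0.0028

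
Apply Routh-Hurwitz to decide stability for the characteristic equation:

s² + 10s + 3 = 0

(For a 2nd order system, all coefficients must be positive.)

Coefficients: 1, 10, 3. All positive, so system is stable.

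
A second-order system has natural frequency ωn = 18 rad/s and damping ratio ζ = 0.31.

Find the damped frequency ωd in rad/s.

ωd = ωn√(1 - ζ²) = 18√(1 - 0.31²) = 17.11 rad/s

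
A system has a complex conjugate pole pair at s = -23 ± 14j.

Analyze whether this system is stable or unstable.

Real part of poles is -23 (< 0, left half-plane). Stable.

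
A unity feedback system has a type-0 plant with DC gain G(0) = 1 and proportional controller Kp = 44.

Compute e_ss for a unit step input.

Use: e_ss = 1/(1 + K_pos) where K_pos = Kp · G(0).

K_pos = Kp · G(0) = 44 × 1 = 44. e_ss = 1/(1 + 44) = 0.0222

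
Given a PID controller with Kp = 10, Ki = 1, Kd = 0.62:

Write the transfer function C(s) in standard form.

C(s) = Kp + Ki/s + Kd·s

Substituting values: C(s) = 10 + 1/s + 0.62s = (0.62s² + 10s + 1)/s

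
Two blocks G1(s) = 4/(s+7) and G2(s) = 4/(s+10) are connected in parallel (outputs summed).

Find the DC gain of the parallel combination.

Parallel: G_eq = G1 + G2. DC gain = G1(0) + G2(0) = 4/7 + 4/10 = 0.5714 + 0.4 = 0.9714.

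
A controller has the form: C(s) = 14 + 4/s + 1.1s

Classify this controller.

This is a Proportional-Integral-Derivative (PID) controller.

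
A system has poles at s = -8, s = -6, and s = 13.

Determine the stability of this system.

Pole(s) at s = 13 are not in the left half-plane. System is unstable.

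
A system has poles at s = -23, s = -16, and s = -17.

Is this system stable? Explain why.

All poles are in the left half-plane. System is stable.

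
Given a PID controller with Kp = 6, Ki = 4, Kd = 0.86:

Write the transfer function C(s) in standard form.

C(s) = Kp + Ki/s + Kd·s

Substituting values: C(s) = 6 + 4/s + 0.86s = (0.86s² + 6s + 4)/s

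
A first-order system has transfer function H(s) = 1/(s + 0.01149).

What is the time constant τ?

For H(s) = 1/(s + 1/τ), the pole is at -1/τ = -0.01149, so τ = 1/0.01149 = 87.03 s.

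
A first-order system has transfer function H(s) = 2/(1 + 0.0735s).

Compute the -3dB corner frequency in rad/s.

Corner frequency = 1/τ = 1/0.0735 = 13.605 rad/s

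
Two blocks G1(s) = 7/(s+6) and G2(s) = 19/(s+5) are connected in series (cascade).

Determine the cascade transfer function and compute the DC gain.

Series: multiply transfer functions. G_eq = 7/(s+6) × 19/(s+5) = 133/((s+6)(s+5)). DC gain = 133/(6×5) = 4.4333.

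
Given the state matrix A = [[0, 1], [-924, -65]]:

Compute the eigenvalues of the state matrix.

det(A - λI) = λ² - (-65)λ + 924 = (λ - (-44))(λ - (-21)). Eigenvalues: -44, -21.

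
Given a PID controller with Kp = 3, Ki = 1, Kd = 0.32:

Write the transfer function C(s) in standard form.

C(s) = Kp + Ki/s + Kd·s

Substituting values: C(s) = 3 + 1/s + 0.32s = (0.32s² + 3s + 1)/s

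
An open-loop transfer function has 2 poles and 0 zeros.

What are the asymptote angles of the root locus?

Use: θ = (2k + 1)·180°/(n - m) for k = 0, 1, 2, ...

n - m = 2 - 0 = 2. Angles: θk = (2k + 1)·180°/2 = 90°, 270°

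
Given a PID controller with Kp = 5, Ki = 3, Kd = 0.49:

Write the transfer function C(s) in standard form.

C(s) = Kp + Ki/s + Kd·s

Substituting values: C(s) = 5 + 3/s + 0.49s = (0.49s² + 5s + 3)/s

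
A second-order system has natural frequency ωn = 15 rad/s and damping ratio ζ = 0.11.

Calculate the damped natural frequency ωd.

ωd = ωn√(1 - ζ²) = 15√(1 - 0.11²) = 14.91 rad/s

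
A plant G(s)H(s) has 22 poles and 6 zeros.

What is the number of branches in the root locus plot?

Root locus has n branches where n = number of poles = 22.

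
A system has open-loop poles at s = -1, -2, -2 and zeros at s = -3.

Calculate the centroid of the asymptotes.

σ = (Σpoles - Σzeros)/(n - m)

σ = (Σpoles - Σzeros)/(n - m) = (-5 - (-3))/(3 - 1) = -2/2 = -1.0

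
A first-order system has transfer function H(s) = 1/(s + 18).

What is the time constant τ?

For H(s) = 1/(s + 1/τ), the pole is at -1/τ = -18, so τ = 1/18 = 0.0556 s.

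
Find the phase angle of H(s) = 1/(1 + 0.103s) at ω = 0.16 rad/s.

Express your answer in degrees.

Phase = -arctan(ωτ) = -arctan(0.16 × 0.103) = -0.9°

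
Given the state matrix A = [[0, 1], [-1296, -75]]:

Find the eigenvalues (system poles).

det(A - λI) = λ² - (-75)λ + 1296 = (λ - (-27))(λ - (-48)). Eigenvalues: -27, -48.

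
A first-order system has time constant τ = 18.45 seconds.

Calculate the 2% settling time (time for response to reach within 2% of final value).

For first-order system, 2% settling time ≈ 4τ = 4 × 18.45 = 73.8 s.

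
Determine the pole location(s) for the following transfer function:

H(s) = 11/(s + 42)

Pole is where denominator = 0: s + 42 = 0, so s = -42.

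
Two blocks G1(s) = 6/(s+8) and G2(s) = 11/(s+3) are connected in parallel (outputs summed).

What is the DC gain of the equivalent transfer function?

Parallel: G_eq = G1 + G2. DC gain = G1(0) + G2(0) = 6/8 + 11/3 = 0.75 + 3.6667 = 4.4167.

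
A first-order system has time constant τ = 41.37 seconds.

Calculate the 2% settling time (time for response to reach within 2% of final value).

For first-order system, 2% settling time ≈ 4τ = 4 × 41.37 = 165.48 s.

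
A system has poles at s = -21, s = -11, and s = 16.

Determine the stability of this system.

Pole(s) at s = 16 are not in the left half-plane. System is unstable.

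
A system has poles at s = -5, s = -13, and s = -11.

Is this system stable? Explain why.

All poles are in the left half-plane. System is stable.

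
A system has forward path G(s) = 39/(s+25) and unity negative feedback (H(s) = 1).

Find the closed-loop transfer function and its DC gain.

T(s) = G/(1+GH) = [39/(s+25)] / [1 + 39/(s+25)] = 39/(s+25+39) = 39/(s+64). DC gain = 39/64 = 0.609375.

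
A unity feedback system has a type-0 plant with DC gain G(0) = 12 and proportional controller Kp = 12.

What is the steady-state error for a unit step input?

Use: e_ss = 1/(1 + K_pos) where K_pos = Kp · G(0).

K_pos = Kp · G(0) = 12 × 12 = 144. e_ss = 1/(1 + 144) = 0.0069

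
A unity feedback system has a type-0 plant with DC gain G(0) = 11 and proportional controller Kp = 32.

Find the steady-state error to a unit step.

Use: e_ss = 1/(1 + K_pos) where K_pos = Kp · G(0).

K_pos = Kp · G(0) = 32 × 11 = 352. e_ss = 1/(1 + 352) = 0.0028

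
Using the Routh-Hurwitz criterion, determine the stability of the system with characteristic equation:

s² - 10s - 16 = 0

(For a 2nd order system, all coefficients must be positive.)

Coefficients: 1, -10, -16. b=-10, c=-16 not positive, so system is unstable.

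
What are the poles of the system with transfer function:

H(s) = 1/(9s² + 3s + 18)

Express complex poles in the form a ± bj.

Discriminant = 3² - 4×9×18 = 9 - 648 = -639 < 0, so the poles are a complex conjugate pair s = (-3 ± j√639)/(2×9). Real part = -3/(2×9) = -3/18 ≈ -0.1667; imaginary part = ±√639/(2×9) ≈ 1.4044. Poles: s = -0.1667 ± 1.4044j.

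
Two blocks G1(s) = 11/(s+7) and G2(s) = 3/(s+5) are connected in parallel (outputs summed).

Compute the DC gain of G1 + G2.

Parallel: G_eq = G1 + G2. DC gain = G1(0) + G2(0) = 11/7 + 3/5 = 1.5714 + 0.6 = 2.1714.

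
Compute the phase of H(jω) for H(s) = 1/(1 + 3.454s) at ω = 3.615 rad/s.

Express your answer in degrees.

Phase = -arctan(ωτ) = -arctan(3.615 × 3.454) = -85.4°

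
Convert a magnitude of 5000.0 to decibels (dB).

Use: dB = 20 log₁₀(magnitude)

dB = 20 log₁₀(5000.0) = 74.0 dB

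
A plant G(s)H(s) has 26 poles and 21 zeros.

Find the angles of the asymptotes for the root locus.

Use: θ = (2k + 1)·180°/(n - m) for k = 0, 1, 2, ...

n - m = 26 - 21 = 5. Angles: θk = (2k + 1)·180°/5 = 36°, 108°, 180°, 252°, 324°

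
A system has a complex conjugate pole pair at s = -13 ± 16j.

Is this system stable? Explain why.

Real part of poles is -13 (< 0, left half-plane). Stable.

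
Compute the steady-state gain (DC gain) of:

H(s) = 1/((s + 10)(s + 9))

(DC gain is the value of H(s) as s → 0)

DC gain = H(0) = 1/(10 × 9) = 1/90 = 0.0111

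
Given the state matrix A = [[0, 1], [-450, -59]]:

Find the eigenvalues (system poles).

det(A - λI) = λ² - (-59)λ + 450 = (λ - (-50))(λ - (-9)). Eigenvalues: -50, -9.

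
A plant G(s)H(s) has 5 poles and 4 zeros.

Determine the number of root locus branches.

Root locus has n branches where n = number of poles = 5.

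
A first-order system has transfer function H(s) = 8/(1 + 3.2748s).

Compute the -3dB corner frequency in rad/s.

Corner frequency = 1/τ = 1/3.2748 = 0.305 rad/s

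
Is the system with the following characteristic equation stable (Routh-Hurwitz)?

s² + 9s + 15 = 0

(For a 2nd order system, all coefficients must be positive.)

Coefficients: 1, 9, 15. All positive, so system is stable.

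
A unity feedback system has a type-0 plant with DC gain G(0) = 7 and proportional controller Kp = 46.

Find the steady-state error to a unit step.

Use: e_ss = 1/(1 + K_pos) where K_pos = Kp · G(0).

K_pos = Kp · G(0) = 46 × 7 = 322. e_ss = 1/(1 + 322) = 0.0031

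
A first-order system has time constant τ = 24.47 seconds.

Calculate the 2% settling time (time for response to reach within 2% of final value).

For first-order system, 2% settling time ≈ 4τ = 4 × 24.47 = 97.88 s.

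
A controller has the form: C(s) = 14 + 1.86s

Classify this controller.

This is a Proportional-Derivative (PD) controller.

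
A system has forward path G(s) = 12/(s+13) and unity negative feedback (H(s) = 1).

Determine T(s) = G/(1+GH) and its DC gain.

T(s) = G/(1+GH) = [12/(s+13)] / [1 + 12/(s+13)] = 12/(s+13+12) = 12/(s+25). DC gain = 12/25 = 0.48.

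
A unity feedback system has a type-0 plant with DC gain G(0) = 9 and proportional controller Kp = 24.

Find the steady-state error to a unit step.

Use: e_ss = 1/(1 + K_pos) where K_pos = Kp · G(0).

K_pos = Kp · G(0) = 24 × 9 = 216. e_ss = 1/(1 + 216) = 0.0046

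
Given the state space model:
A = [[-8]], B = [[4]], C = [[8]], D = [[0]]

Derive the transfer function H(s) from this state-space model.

(sI - A)⁻¹ = 1/(s + 8). H(s) = 8 × 4/(s + 8) + 0 = 32/(s + 8).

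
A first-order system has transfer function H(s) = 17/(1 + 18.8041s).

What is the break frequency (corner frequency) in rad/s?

Corner frequency = 1/τ = 1/18.8041 = 0.053 rad/s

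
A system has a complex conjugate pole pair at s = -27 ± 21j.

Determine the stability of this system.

Real part of poles is -27 (< 0, left half-plane). Stable.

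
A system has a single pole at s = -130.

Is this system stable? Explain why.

Pole at s = -130 is in the left half-plane. Stable.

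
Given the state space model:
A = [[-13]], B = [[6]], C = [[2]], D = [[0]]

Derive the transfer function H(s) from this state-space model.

(sI - A)⁻¹ = 1/(s + 13). H(s) = 2 × 6/(s + 13) + 0 = 12/(s + 13).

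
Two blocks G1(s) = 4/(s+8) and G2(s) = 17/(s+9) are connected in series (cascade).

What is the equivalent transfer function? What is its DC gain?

Series: multiply transfer functions. G_eq = 4/(s+8) × 17/(s+9) = 68/((s+8)(s+9)). DC gain = 68/(8×9) = 0.9444.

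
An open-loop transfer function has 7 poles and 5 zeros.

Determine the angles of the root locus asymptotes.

n - m = 7 - 5 = 2. Angles: θk = (2k + 1)·180°/2 = 90°, 270°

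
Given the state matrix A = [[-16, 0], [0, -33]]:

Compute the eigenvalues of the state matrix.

For diagonal matrix, eigenvalues are diagonal entries: λ₁ = -16, λ₂ = -33.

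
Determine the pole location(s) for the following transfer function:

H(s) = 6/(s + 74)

Pole is where denominator = 0: s + 74 = 0, so s = -74.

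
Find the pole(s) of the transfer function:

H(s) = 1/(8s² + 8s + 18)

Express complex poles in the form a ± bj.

Discriminant = 8² - 4×8×18 = 64 - 576 = -512 < 0, so the poles are a complex conjugate pair s = (-8 ± j√512)/(2×8). Real part = -8/(2×8) = -8/16 = -0.5; imaginary part = ±√512/(2×8) ≈ 1.4142. Poles: s = -0.5 ± 1.4142j.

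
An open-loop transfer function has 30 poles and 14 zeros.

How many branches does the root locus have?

Root locus has n branches where n = number of poles = 30.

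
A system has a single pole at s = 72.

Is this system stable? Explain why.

Pole at s = 72 is in the right half-plane. Unstable.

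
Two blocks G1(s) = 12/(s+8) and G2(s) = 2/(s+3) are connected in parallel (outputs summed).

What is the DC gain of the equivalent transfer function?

Parallel: G_eq = G1 + G2. DC gain = G1(0) + G2(0) = 12/8 + 2/3 = 1.5 + 0.6667 = 2.1667.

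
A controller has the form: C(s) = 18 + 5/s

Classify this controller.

This is a Proportional-Integral (PI) controller.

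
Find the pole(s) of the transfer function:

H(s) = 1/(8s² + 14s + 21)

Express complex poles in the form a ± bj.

Discriminant = 14² - 4×8×21 = 196 - 672 = -476 < 0, so the poles are a complex conjugate pair s = (-14 ± j√476)/(2×8). Real part = -14/(2×8) = -14/16 = -0.875; imaginary part = ±√476/(2×8) ≈ 1.3636. Poles: s = -0.875 ± 1.3636j.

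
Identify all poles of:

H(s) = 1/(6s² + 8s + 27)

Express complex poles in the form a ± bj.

Discriminant = 8² - 4×6×27 = 64 - 648 = -584 < 0, so the poles are a complex conjugate pair s = (-8 ± j√584)/(2×6). Real part = -8/(2×6) = -8/12 ≈ -0.6667; imaginary part = ±√584/(2×6) ≈ 2.0138. Poles: s = -0.6667 ± 2.0138j.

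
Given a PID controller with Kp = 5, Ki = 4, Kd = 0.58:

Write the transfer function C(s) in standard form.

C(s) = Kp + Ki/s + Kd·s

Substituting values: C(s) = 5 + 4/s + 0.58s = (0.58s² + 5s + 4)/s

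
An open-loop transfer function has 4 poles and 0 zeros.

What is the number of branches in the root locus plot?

Root locus has n branches where n = number of poles = 4.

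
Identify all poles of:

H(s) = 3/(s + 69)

Pole is where denominator = 0: s + 69 = 0, so s = -69.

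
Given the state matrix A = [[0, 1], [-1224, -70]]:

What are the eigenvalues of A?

det(A - λI) = λ² - (-70)λ + 1224 = (λ - (-36))(λ - (-34)). Eigenvalues: -36, -34.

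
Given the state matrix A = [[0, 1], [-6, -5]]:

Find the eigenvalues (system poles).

det(A - λI) = λ² - (-5)λ + 6 = (λ - (-2))(λ - (-3)). Eigenvalues: -2, -3.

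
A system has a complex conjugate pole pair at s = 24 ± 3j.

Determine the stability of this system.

Real part of poles is 24 (> 0, right half-plane). Unstable.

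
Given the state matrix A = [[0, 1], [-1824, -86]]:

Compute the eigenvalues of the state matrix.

det(A - λI) = λ² - (-86)λ + 1824 = (λ - (-38))(λ - (-48)). Eigenvalues: -38, -48.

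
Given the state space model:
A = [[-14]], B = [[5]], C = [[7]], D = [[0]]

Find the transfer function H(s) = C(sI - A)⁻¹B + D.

(sI - A)⁻¹ = 1/(s + 14). H(s) = 7 × 5/(s + 14) + 0 = 35/(s + 14).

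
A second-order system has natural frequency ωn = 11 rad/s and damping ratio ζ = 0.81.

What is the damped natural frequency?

ωd = ωn√(1 - ζ²) = 11√(1 - 0.81²) = 6.45 rad/s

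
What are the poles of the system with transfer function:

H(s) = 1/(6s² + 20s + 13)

Discriminant = 20² - 4×6×13 = 400 - 312 = 88 > 0, so two distinct real poles. Using quadratic formula: s = (-20 ± √88)/(2×6) = (-20 ± √88)/12, with √88 ≈ 9.3808. s₁ ≈ -0.8849, s₂ ≈ -2.4484. Poles: s₁ = -0.8849, s₂ = -2.4484.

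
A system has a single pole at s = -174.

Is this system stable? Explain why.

Pole at s = -174 is in the left half-plane. Stable.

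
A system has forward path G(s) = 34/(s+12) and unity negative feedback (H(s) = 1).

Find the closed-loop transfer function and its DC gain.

T(s) = G/(1+GH) = [34/(s+12)] / [1 + 34/(s+12)] = 34/(s+12+34) = 34/(s+46). DC gain = 34/46 = 0.7391.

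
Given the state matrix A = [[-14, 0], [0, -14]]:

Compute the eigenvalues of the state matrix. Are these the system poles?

For diagonal matrix, eigenvalues are diagonal entries: λ₁ = -14, λ₂ = -14. Eigenvalues of A = system poles.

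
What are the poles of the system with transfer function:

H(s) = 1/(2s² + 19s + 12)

Discriminant = 19² - 4×2×12 = 361 - 96 = 265 > 0, so two distinct real poles. Using quadratic formula: s = (-19 ± √265)/(2×2) = (-19 ± √265)/4, with √265 ≈ 16.2788. s₁ ≈ -0.6803, s₂ ≈ -8.8197. Poles: s₁ = -0.6803, s₂ = -8.8197.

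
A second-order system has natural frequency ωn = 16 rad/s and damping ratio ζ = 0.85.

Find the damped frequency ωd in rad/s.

ωd = ωn√(1 - ζ²) = 16√(1 - 0.85²) = 8.43 rad/s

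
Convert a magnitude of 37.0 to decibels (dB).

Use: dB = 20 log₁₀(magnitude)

dB = 20 log₁₀(37.0) = 31.4 dB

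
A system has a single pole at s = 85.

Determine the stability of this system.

Pole at s = 85 is in the right half-plane. Unstable.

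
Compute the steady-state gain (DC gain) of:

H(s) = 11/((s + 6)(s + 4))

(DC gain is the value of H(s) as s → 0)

DC gain = H(0) = 11/(6 × 4) = 11/24 = 0.4583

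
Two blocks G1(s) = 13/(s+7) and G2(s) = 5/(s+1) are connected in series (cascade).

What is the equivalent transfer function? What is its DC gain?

Series: multiply transfer functions. G_eq = 13/(s+7) × 5/(s+1) = 65/((s+7)(s+1)). DC gain = 65/(7×1) = 9.2857.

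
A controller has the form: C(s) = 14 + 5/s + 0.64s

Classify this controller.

This is a Proportional-Integral-Derivative (PID) controller.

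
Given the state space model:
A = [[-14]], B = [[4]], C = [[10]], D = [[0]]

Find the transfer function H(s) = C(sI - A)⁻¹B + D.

(sI - A)⁻¹ = 1/(s + 14). H(s) = 10 × 4/(s + 14) + 0 = 40/(s + 14).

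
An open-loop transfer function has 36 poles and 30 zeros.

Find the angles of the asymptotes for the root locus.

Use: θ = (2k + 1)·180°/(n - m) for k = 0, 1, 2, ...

n - m = 36 - 30 = 6. Angles: θk = (2k + 1)·180°/6 = 30°, 90°, 150°, 210°, 270°, 330°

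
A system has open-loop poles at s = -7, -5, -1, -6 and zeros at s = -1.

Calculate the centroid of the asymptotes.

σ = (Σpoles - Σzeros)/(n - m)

σ = (Σpoles - Σzeros)/(n - m) = (-19 - (-1))/(4 - 1) = -18/3 = -6.0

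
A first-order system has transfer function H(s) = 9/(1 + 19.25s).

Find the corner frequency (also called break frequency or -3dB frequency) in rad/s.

Corner frequency = 1/τ = 1/19.25 = 0.052 rad/s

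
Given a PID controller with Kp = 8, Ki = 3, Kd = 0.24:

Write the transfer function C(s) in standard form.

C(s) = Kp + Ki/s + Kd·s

Substituting values: C(s) = 8 + 3/s + 0.24s = (0.24s² + 8s + 3)/s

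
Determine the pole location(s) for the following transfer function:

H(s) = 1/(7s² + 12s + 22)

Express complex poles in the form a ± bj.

Discriminant = 12² - 4×7×22 = 144 - 616 = -472 < 0, so the poles are a complex conjugate pair s = (-12 ± j√472)/(2×7). Real part = -12/(2×7) = -12/14 ≈ -0.8571; imaginary part = ±√472/(2×7) ≈ 1.5518. Poles: s = -0.8571 ± 1.5518j.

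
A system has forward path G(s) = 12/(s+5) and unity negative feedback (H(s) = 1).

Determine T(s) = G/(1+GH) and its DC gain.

T(s) = G/(1+GH) = [12/(s+5)] / [1 + 12/(s+5)] = 12/(s+5+12) = 12/(s+17). DC gain = 12/17 = 0.7059.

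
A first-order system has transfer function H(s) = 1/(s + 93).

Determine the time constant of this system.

For H(s) = 1/(s + 1/τ), the pole is at -1/τ = -93, so τ = 1/93 = 0.0108 s.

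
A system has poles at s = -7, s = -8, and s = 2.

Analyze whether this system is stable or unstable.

Pole(s) at s = 2 are not in the left half-plane. System is unstable.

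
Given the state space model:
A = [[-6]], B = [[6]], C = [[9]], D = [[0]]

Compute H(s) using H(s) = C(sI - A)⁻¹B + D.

(sI - A)⁻¹ = 1/(s + 6). H(s) = 9 × 6/(s + 6) + 0 = 54/(s + 6).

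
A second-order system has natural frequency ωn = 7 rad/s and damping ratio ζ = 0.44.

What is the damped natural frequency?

ωd = ωn√(1 - ζ²) = 7√(1 - 0.44²) = 6.29 rad/s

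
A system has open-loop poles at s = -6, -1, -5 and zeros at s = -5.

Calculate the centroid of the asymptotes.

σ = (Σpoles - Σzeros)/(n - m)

σ = (Σpoles - Σzeros)/(n - m) = (-12 - (-5))/(3 - 1) = -7/2 = -3.5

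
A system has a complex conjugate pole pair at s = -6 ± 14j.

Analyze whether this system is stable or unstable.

Real part of poles is -6 (< 0, left half-plane). Stable.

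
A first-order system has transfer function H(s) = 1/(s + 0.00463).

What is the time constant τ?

For H(s) = 1/(s + 1/τ), the pole is at -1/τ = -0.00463, so τ = 1/0.00463 = 216 s.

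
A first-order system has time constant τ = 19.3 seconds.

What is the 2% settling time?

For first-order system, 2% settling time ≈ 4τ = 4 × 19.3 = 77.2 s.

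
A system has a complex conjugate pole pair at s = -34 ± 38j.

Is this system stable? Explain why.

Real part of poles is -34 (< 0, left half-plane). Stable.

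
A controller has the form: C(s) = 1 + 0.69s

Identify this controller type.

This is a Proportional-Derivative (PD) controller.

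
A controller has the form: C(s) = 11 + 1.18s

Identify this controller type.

This is a Proportional-Derivative (PD) controller.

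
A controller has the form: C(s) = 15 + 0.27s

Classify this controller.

This is a Proportional-Derivative (PD) controller.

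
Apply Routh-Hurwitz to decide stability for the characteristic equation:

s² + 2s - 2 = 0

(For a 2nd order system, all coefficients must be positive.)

Coefficients: 1, 2, -2. c=-2 not positive, so system is unstable.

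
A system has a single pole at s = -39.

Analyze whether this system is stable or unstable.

Pole at s = -39 is in the left half-plane. Stable.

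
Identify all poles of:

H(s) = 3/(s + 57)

Pole is where denominator = 0: s + 57 = 0, so s = -57.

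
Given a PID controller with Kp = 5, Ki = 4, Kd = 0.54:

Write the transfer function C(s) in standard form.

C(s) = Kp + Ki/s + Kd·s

Substituting values: C(s) = 5 + 4/s + 0.54s = (0.54s² + 5s + 4)/s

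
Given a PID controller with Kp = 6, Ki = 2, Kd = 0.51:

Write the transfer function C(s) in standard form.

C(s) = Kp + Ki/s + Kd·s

Substituting values: C(s) = 6 + 2/s + 0.51s = (0.51s² + 6s + 2)/s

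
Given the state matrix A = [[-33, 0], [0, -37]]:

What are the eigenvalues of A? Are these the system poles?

For diagonal matrix, eigenvalues are diagonal entries: λ₁ = -33, λ₂ = -37. Eigenvalues of A = system poles.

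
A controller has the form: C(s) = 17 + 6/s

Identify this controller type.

This is a Proportional-Integral (PI) controller.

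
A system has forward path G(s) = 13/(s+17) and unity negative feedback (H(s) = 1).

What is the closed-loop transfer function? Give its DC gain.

T(s) = G/(1+GH) = [13/(s+17)] / [1 + 13/(s+17)] = 13/(s+17+13) = 13/(s+30). DC gain = 13/30 = 0.4333.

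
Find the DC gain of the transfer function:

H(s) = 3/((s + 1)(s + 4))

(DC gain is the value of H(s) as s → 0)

DC gain = H(0) = 3/(1 × 4) = 3/4 = 0.75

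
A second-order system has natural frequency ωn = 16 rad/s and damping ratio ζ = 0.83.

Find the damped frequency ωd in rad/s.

ωd = ωn√(1 - ζ²) = 16√(1 - 0.83²) = 8.92 rad/s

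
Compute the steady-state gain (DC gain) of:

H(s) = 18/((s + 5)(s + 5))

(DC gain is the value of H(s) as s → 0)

DC gain = H(0) = 18/(5 × 5) = 18/25 = 0.72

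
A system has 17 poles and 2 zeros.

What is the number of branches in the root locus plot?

Root locus has n branches where n = number of poles = 17.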